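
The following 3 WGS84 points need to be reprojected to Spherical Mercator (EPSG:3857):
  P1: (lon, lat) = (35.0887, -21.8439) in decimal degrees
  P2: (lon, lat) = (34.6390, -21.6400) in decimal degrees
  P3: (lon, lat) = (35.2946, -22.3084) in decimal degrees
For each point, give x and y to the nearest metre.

Web Mercator: x = R·λ, y = R·ln tan(π/4+φ/2), R = 6378137 m.
P1 (-21.8439°, 35.0887°) → (3906056.217, -2492793.851) m.
P2 (-21.6400°, 34.6390°) → (3855995.842, -2468357.422) m.
P3 (-22.3084°, 35.2946°) → (3928976.900, -2548592.836) m.

P1: x 3906056 m, y -2492794 m; P2: x 3855996 m, y -2468357 m; P3: x 3928977 m, y -2548593 m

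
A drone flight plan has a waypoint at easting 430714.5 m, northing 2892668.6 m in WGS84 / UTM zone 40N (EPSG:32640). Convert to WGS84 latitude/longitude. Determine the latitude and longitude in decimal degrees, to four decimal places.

lat 26.1517°, lon 56.3068°

Zone 40N: λ₀ = 57°, k₀ = 0.9996, false easting 500000 m.
Meridian distance M = (N − FN)/k₀ = 2893826.1 m.
Inverse transverse Mercator on WGS84 gives φ = 26.15170029°, λ = 56.30680036°.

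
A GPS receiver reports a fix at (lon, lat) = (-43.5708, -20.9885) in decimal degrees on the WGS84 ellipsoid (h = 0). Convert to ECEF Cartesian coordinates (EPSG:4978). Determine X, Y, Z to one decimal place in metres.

X 4316362.6 m, Y -4106223.9 m, Z -2270206.3 m

WGS84: a = 6378137 m, e² = 0.006694380; N(φ) = a/√(1−e²sin²φ) = 6380877.678 m.
X = (N+h)·cosφ·cosλ = 4316362.570 m; Y = (N+h)·cosφ·sinλ = -4106223.918 m; Z = (N(1−e²)+h)·sinφ = -2270206.297 m.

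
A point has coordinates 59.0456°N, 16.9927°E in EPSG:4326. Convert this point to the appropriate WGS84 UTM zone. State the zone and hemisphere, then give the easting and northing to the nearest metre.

Zone 33N: E 614323 m, N 6546835 m

Longitude 16.9927° lies in the 6° band [12°, 18°), giving zone 33; latitude is north of the equator, so 33N.
Zone 33 central meridian λ₀ = 6×33 − 183 = 15°; Δλ = +1.9927°.
Transverse Mercator on WGS84 with k₀ = 0.9996 gives E = 614322.963 m, N = 6546834.773 m.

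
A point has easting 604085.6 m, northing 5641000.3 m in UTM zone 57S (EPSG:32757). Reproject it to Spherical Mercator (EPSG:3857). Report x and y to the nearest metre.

x 17834317 m, y -4775415 m

Unproject from UTM 57S (λ₀ = 159°) → φ = -39.37420037°, λ = 160.20839992°.
Web Mercator (R = 6378137 m): x = 17834317.49998 m, y = -4775415.191 m.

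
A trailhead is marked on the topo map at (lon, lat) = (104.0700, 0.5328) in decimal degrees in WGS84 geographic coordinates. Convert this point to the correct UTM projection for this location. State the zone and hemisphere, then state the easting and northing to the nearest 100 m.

Zone 48N: E 396500 m, N 58900 m

Longitude 104.0700° lies in the 6° band [102°, 108°), giving zone 48; latitude is north of the equator, so 48N.
Zone 48 central meridian λ₀ = 6×48 − 183 = 105°; Δλ = -0.9300°.
Transverse Mercator on WGS84 with k₀ = 0.9996 gives E = 396514.155 m, N = 58898.236 m.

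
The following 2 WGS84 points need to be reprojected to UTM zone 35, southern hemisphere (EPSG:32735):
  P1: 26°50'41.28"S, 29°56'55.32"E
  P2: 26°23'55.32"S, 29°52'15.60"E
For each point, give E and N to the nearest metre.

P1: E 793034 m, N 7027347 m; P2: E 786419 m, N 7076969 m

UTM zone 35S: λ₀ = 27°, k₀ = 0.9996.
P1 (-26.8448°, 29.9487°) → (793033.519, 7027347.358) m.
P2 (-26.3987°, 29.8710°) → (786419.145, 7076969.118) m.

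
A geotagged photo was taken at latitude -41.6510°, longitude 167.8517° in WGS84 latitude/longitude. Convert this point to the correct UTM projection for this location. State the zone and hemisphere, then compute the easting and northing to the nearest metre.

Zone 58S: E 737469 m, N 5385042 m

Longitude 167.8517° lies in the 6° band [162°, 168°), giving zone 58; latitude is south of the equator, so 58S.
Zone 58 central meridian λ₀ = 6×58 − 183 = 165°; Δλ = +2.8517°.
Transverse Mercator on WGS84 with k₀ = 0.9996 gives E = 737468.692 m, N = 5385042.469 m.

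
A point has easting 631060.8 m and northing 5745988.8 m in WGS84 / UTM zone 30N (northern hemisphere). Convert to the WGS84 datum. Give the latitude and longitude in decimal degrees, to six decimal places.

Zone 30N: λ₀ = -3°, k₀ = 0.9996, false easting 500000 m.
Meridian distance M = (N − FN)/k₀ = 5748288.1 m.
Inverse transverse Mercator on WGS84 gives φ = 51.84929981°, λ = -1.09719936°.

lat 51.849300°, lon -1.097199°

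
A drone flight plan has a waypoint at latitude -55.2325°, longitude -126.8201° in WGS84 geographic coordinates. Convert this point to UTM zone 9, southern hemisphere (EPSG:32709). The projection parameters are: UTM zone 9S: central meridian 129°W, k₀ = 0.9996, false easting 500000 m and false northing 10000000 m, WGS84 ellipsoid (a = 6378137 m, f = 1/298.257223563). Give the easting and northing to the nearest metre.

E 638626 m, N 3877169 m

Zone 9 central meridian λ₀ = 6×9 − 183 = -129°; Δλ = +2.1799°.
Transverse Mercator on WGS84 with k₀ = 0.9996 gives E = 638625.832 m, N = 3877168.968 m.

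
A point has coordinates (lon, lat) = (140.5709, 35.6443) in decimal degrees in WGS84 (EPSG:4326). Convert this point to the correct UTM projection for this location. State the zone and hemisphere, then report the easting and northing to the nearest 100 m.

Longitude 140.5709° lies in the 6° band [138°, 144°), giving zone 54; latitude is north of the equator, so 54N.
Zone 54 central meridian λ₀ = 6×54 − 183 = 141°; Δλ = -0.4291°.
Transverse Mercator on WGS84 with k₀ = 0.9996 gives E = 461153.197 m, N = 3944582.066 m.

Zone 54N: E 461200 m, N 3944600 m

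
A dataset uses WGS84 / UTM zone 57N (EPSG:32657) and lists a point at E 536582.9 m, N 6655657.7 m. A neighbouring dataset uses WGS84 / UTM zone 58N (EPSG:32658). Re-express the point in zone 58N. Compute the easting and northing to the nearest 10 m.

E 202500 m, N 6667510 m

UTM 57N → geographic: φ = 60.03649976°, λ = 159.65660045°.
UTM 58N (λ₀ = 165°) forward: E = 202502.470 m, N = 6667507.368 m.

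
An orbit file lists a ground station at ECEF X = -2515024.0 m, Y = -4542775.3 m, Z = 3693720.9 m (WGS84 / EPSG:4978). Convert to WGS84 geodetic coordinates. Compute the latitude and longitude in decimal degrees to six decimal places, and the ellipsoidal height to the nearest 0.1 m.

λ = atan2(Y, X) = -118.97029989°; p = √(X²+Y²) = 5192509.3 m.
Bowring's method on WGS84 (a = 6378137 m, b = 6356752.314 m) gives φ = 35.60830046°, h = 1334.663 m.

lat 35.608300°, lon -118.970300°, h 1334.7 m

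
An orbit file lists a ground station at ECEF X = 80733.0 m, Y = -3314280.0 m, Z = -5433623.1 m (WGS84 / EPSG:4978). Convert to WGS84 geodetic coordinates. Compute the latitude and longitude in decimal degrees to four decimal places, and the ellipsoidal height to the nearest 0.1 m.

λ = atan2(Y, X) = -88.60460022°; p = √(X²+Y²) = 3315263.1 m.
Bowring's method on WGS84 (a = 6378137 m, b = 6356752.314 m) gives φ = -58.78179994°, h = 2625.186 m.

lat -58.7818°, lon -88.6046°, h 2625.2 m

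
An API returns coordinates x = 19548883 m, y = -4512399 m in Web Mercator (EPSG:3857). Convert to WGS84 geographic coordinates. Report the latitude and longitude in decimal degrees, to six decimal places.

lat -37.523996°, lon 175.610604°

R = 6378137 m. λ = x/R = 175.61060386°.
φ = 2·arctan(exp(y/R)) − 90° = 2·arctan(0.49289) − 90° = -37.52399645°.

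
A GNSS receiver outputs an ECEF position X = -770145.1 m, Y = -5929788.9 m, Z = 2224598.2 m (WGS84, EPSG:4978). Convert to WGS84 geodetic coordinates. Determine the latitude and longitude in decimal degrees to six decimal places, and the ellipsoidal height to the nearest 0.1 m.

lat 20.532800°, lon -97.400000°, h 4471.1 m

λ = atan2(Y, X) = -97.39999988°; p = √(X²+Y²) = 5979591.9 m.
Bowring's method on WGS84 (a = 6378137 m, b = 6356752.314 m) gives φ = 20.53280005°, h = 4471.102 m.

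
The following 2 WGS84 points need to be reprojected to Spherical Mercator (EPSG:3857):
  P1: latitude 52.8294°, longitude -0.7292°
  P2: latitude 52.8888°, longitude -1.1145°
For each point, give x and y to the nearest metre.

Web Mercator: x = R·λ, y = R·ln tan(π/4+φ/2), R = 6378137 m.
P1 (52.8294°, -0.7292°) → (-81174.173, 6951503.672) m.
P2 (52.8888°, -1.1145°) → (-124065.572, 6962455.360) m.

P1: x -81174 m, y 6951504 m; P2: x -124066 m, y 6962455 m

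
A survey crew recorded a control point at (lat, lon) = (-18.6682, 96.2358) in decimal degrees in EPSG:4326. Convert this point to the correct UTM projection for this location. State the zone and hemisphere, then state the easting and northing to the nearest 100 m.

Zone 47S: E 208400 m, N 7933600 m

Longitude 96.2358° lies in the 6° band [96°, 102°), giving zone 47; latitude is south of the equator, so 47S.
Zone 47 central meridian λ₀ = 6×47 − 183 = 99°; Δλ = -2.7642°.
Transverse Mercator on WGS84 with k₀ = 0.9996 gives E = 208405.912 m, N = 7933632.135 m.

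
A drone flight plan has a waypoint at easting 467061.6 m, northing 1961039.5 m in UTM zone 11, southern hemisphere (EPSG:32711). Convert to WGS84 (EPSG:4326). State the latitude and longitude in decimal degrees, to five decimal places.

Zone 11S: λ₀ = -117°, k₀ = 0.9996, false easting 500000 m, false northing 10000000 m.
Meridian distance M = (N − FN)/k₀ = -8042177.4 m.
Inverse transverse Mercator on WGS84 gives φ = -72.44609974°, λ = -117.97850124°.

lat -72.44610°, lon -117.97850°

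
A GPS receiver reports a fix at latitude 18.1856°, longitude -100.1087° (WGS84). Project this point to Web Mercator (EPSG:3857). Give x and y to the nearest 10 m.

Web Mercator is spherical with R = a = 6378137 m.
x = R·λ = 6378137 × -1.747226425 = -11144049.508 m.
y = R·ln tan(π/4 + φ/2) = 6378137 × 0.322866093 = 2059284.177 m.

x -11144050 m, y 2059280 m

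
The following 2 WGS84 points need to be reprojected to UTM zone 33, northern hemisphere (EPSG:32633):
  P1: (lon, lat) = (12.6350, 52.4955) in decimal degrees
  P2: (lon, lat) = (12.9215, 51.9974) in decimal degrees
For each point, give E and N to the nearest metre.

UTM zone 33N: λ₀ = 15°, k₀ = 0.9996.
P1 (52.4955°, 12.6350°) → (339451.914, 5818780.711) m.
P2 (51.9974°, 12.9215°) → (357309.121, 5762788.865) m.

P1: E 339452 m, N 5818781 m; P2: E 357309 m, N 5762789 m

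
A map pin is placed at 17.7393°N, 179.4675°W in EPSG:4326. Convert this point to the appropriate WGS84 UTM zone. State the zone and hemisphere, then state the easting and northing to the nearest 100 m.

Zone 1N: E 238300 m, N 1963100 m

Longitude -179.4675° lies in the 6° band [-180°, -174°), giving zone 1; latitude is north of the equator, so 1N.
Zone 1 central meridian λ₀ = 6×1 − 183 = -177°; Δλ = -2.4675°.
Transverse Mercator on WGS84 with k₀ = 0.9996 gives E = 238336.515 m, N = 1963060.575 m.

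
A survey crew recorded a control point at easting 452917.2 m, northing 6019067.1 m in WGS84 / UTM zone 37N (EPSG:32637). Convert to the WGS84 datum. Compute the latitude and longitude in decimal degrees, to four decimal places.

lat 54.3173°, lon 38.2762°

Zone 37N: λ₀ = 39°, k₀ = 0.9996, false easting 500000 m.
Meridian distance M = (N − FN)/k₀ = 6021475.7 m.
Inverse transverse Mercator on WGS84 gives φ = 54.31729988°, λ = 38.27620044°.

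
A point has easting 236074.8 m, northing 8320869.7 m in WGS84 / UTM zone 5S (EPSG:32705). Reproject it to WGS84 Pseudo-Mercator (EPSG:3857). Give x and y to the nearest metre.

Unproject from UTM 5S (λ₀ = -153°) → φ = -15.17470028°, λ = -155.45629983°.
Web Mercator (R = 6378137 m): x = -17305316.137 m, y = -1709341.981 m.

x -17305316 m, y -1709342 m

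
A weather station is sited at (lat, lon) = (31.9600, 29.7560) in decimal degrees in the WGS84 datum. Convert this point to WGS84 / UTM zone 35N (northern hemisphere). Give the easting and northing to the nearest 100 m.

E 760500 m, N 3539300 m

Zone 35 central meridian λ₀ = 6×35 − 183 = 27°; Δλ = +2.7560°.
Transverse Mercator on WGS84 with k₀ = 0.9996 gives E = 760476.370 m, N = 3539319.620 m.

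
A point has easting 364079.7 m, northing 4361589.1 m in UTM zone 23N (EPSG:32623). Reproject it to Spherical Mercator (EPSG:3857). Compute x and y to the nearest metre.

Unproject from UTM 23N (λ₀ = -45°) → φ = 39.39309988°, λ = -46.57839989°.
Web Mercator (R = 6378137 m): x = -5185083.758 m, y = 4778137.204 m.

x -5185084 m, y 4778137 m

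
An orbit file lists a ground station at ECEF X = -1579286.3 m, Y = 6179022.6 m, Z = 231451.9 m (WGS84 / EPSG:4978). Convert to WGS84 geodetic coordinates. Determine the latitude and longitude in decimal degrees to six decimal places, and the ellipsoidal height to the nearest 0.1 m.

lat 2.092400°, lon 104.337200°, h 3743.3 m

λ = atan2(Y, X) = 104.33720015°; p = √(X²+Y²) = 6377653.6 m.
Bowring's method on WGS84 (a = 6378137 m, b = 6356752.314 m) gives φ = 2.09240004°, h = 3743.312 m.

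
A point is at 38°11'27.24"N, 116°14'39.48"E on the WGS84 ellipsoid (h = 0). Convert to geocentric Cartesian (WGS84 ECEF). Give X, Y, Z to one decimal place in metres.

WGS84: a = 6378137 m, e² = 0.006694380; N(φ) = a/√(1−e²sin²φ) = 6386313.815 m.
X = (N+h)·cosφ·cosλ = -2219556.499 m; Y = (N+h)·cosφ·sinλ = 4501944.342 m; Z = (N(1−e²)+h)·sinφ = 3922119.815 m.

X -2219556.5 m, Y 4501944.3 m, Z 3922119.8 m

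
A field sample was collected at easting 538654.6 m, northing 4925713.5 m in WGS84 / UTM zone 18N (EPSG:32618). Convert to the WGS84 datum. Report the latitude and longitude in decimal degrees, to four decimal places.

Zone 18N: λ₀ = -75°, k₀ = 0.9996, false easting 500000 m.
Meridian distance M = (N − FN)/k₀ = 4927684.6 m.
Inverse transverse Mercator on WGS84 gives φ = 44.48369985°, λ = -74.51390038°.

lat 44.4837°, lon -74.5139°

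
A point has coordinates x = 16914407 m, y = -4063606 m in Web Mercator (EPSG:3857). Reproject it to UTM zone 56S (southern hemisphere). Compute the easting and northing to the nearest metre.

E 402840 m, N 6208644 m

Web Mercator inverse (R = 6378137 m) → φ = -34.25880218°, λ = 151.94470330°.
UTM 56S forward: E = 402840.151 m, N = 6208644.219 m.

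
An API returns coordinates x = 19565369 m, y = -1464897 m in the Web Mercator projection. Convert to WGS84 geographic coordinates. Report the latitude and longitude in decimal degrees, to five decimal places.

lat -13.04520°, lon 175.75870°

R = 6378137 m. λ = x/R = 175.75870012°.
φ = 2·arctan(exp(y/R)) − 90° = 2·arctan(0.79479) − 90° = -13.04520231°.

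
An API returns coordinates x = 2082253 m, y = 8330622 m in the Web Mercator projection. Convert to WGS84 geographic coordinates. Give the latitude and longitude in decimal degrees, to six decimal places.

R = 6378137 m. λ = x/R = 18.70519695°.
φ = 2·arctan(exp(y/R)) − 90° = 2·arctan(3.69183) − 90° = 59.68810100°.

lat 59.688101°, lon 18.705197°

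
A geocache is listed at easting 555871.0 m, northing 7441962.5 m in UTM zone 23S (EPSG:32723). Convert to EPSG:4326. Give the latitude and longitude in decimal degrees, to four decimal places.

Zone 23S: λ₀ = -45°, k₀ = 0.9996, false easting 500000 m, false northing 10000000 m.
Meridian distance M = (N − FN)/k₀ = -2559061.1 m.
Inverse transverse Mercator on WGS84 gives φ = -23.13019997°, λ = -44.45429977°.

lat -23.1302°, lon -44.4543°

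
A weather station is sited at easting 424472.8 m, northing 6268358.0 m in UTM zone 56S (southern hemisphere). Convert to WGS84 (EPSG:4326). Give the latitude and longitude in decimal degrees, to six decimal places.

Zone 56S: λ₀ = 153°, k₀ = 0.9996, false easting 500000 m, false northing 10000000 m.
Meridian distance M = (N − FN)/k₀ = -3733135.3 m.
Inverse transverse Mercator on WGS84 gives φ = -33.72210023°, λ = 152.18480004°.

lat -33.722100°, lon 152.184800°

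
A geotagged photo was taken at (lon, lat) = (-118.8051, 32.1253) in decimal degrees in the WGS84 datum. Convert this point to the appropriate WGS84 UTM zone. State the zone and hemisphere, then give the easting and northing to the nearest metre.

Zone 11N: E 329719 m, N 3555751 m

Longitude -118.8051° lies in the 6° band [-120°, -114°), giving zone 11; latitude is north of the equator, so 11N.
Zone 11 central meridian λ₀ = 6×11 − 183 = -117°; Δλ = -1.8051°.
Transverse Mercator on WGS84 with k₀ = 0.9996 gives E = 329718.603 m, N = 3555751.082 m.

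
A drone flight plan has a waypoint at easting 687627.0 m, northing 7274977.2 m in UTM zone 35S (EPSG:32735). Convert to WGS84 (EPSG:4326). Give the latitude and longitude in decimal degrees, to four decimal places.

Zone 35S: λ₀ = 27°, k₀ = 0.9996, false easting 500000 m, false northing 10000000 m.
Meridian distance M = (N − FN)/k₀ = -2726113.2 m.
Inverse transverse Mercator on WGS84 gives φ = -24.62800000°, λ = 28.85360012°.

lat -24.6280°, lon 28.8536°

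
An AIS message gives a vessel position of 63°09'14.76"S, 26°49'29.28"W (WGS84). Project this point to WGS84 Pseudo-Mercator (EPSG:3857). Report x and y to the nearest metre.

Web Mercator is spherical with R = a = 6378137 m.
x = R·λ = 6378137 × -0.468181081 = -2986123.077 m.
y = R·ln tan(π/4 + φ/2) = 6378137 × -1.432728193 = -9138136.698 m.

x -2986123 m, y -9138137 m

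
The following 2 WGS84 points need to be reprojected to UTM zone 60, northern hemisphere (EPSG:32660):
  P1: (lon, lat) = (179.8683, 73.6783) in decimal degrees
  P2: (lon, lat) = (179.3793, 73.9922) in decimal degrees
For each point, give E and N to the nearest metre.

P1: E 589943 m, N 8178310 m; P2: E 573220 m, N 8212629 m

UTM zone 60N: λ₀ = 177°, k₀ = 0.9996.
P1 (73.6783°, 179.8683°) → (589942.562, 8178309.737) m.
P2 (73.9922°, 179.3793°) → (573220.436, 8212629.487) m.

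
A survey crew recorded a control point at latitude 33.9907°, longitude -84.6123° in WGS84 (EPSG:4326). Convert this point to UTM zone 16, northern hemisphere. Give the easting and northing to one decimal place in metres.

Zone 16 central meridian λ₀ = 6×16 − 183 = -87°; Δλ = +2.3877°.
Transverse Mercator on WGS84 with k₀ = 0.9996 gives E = 720547.071 m, N = 3763694.831 m.

E 720547.1 m, N 3763694.8 m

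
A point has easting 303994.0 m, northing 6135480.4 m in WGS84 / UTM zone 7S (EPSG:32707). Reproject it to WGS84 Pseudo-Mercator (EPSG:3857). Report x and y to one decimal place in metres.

Unproject from UTM 7S (λ₀ = -141°) → φ = -34.90420024°, λ = -143.14530000°.
Web Mercator (R = 6378137 m): x = -15934861.906 m, y = -4150869.949 m.

x -15934861.9 m, y -4150869.9 m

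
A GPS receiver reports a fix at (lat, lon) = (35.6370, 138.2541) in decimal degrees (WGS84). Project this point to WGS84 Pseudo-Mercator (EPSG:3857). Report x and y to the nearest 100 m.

x 15390400 m, y 4250800 m

Web Mercator is spherical with R = a = 6378137 m.
x = R·λ = 6378137 × 2.412989249 = 15390376.012 m.
y = R·ln tan(π/4 + φ/2) = 6378137 × 0.666462229 = 4250787.405 m.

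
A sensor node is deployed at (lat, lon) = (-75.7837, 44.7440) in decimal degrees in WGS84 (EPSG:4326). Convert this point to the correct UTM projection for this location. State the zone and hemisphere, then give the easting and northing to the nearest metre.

Longitude 44.7440° lies in the 6° band [42°, 48°), giving zone 38; latitude is south of the equator, so 38S.
Zone 38 central meridian λ₀ = 6×38 − 183 = 45°; Δλ = -0.2560°.
Transverse Mercator on WGS84 with k₀ = 0.9996 gives E = 492982.134 m, N = 1588934.679 m.

Zone 38S: E 492982 m, N 1588935 m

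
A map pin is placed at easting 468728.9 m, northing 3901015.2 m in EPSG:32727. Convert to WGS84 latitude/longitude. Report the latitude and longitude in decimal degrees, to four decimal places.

Zone 27S: λ₀ = -21°, k₀ = 0.9996, false easting 500000 m, false northing 10000000 m.
Meridian distance M = (N − FN)/k₀ = -6101425.4 m.
Inverse transverse Mercator on WGS84 gives φ = -55.03669999°, λ = -21.48930005°.

lat -55.0367°, lon -21.4893°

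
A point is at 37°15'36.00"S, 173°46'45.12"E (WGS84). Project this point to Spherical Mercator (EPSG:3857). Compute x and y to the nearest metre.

x 19345012 m, y -4475410 m

Web Mercator is spherical with R = a = 6378137 m.
x = R·λ = 6378137 × 3.033019211 = 19345012.054 m.
y = R·ln tan(π/4 + φ/2) = 6378137 × -0.701679764 = -4475409.664 m.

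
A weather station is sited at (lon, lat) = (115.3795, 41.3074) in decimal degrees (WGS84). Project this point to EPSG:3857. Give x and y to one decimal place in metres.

x 12843987.2 m, y 5057789.4 m

Web Mercator is spherical with R = a = 6378137 m.
x = R·λ = 6378137 × 2.013752164 = 12843987.188 m.
y = R·ln tan(π/4 + φ/2) = 6378137 × 0.792988513 = 5057789.375 m.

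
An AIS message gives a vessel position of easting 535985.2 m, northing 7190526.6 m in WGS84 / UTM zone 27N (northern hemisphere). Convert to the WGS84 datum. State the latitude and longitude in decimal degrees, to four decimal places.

Zone 27N: λ₀ = -21°, k₀ = 0.9996, false easting 500000 m.
Meridian distance M = (N − FN)/k₀ = 7193404.0 m.
Inverse transverse Mercator on WGS84 gives φ = 64.83719967°, λ = -20.24149997°.

lat 64.8372°, lon -20.2415°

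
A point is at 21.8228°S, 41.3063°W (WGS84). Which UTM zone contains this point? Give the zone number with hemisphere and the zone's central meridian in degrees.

UTM zone = ⌊(λ + 180)/6⌋ + 1; -41.3063° ∈ [-42°, -36°) → zone 24.
Hemisphere: S (φ < 0).
Central meridian λ₀ = 6×24 − 183 = -39°.

Zone 24S, central meridian -39°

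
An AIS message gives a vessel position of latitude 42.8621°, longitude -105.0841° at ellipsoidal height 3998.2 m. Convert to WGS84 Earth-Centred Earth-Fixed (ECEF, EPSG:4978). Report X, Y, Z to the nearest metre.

WGS84: a = 6378137 m, e² = 0.006694380; N(φ) = a/√(1−e²sin²φ) = 6388038.569 m.
X = (N+h)·cosφ·cosλ = -1219291.189 m; Y = (N+h)·cosφ·sinλ = -4523885.166 m; Z = (N(1−e²)+h)·sinφ = 4319004.942 m.

X -1219291 m, Y -4523885 m, Z 4319005 m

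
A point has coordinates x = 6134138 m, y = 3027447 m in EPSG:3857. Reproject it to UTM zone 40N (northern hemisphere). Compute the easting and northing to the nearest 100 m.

E 310600 m, N 2902400 m

Web Mercator inverse (R = 6378137 m) → φ = 26.22880394°, λ = 55.10389920°.
UTM 40N forward: E = 310590.538 m, N = 2902408.294 m.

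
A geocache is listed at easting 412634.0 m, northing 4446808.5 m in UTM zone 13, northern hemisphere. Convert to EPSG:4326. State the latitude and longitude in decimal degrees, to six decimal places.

lat 40.167100°, lon -106.026000°

Zone 13N: λ₀ = -105°, k₀ = 0.9996, false easting 500000 m.
Meridian distance M = (N − FN)/k₀ = 4448587.9 m.
Inverse transverse Mercator on WGS84 gives φ = 40.16709965°, λ = -106.02600006°.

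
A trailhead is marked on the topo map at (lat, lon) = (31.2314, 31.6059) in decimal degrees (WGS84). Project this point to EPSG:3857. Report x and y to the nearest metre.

Web Mercator is spherical with R = a = 6378137 m.
x = R·λ = 6378137 × 0.551627018 = 3518352.694 m.
y = R·ln tan(π/4 + φ/2) = 6378137 × 0.574280145 = 3662837.442 m.

x 3518353 m, y 3662837 m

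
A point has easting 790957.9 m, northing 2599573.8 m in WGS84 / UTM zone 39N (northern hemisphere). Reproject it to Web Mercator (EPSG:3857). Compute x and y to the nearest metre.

Unproject from UTM 39N (λ₀ = 51°) → φ = 23.48030022°, λ = 53.84849956°.
Web Mercator (R = 6378137 m): x = 5994387.551 m, y = 2690207.095 m.

x 5994388 m, y 2690207 m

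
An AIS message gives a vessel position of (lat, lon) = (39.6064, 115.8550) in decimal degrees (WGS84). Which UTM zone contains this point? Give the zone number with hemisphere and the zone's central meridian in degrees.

UTM zone = ⌊(λ + 180)/6⌋ + 1; 115.8550° ∈ [114°, 120°) → zone 50.
Hemisphere: N (φ ≥ 0).
Central meridian λ₀ = 6×50 − 183 = 117°.

Zone 50N, central meridian 117°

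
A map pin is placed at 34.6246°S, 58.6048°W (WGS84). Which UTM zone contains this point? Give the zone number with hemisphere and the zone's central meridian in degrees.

UTM zone = ⌊(λ + 180)/6⌋ + 1; -58.6048° ∈ [-60°, -54°) → zone 21.
Hemisphere: S (φ < 0).
Central meridian λ₀ = 6×21 − 183 = -57°.

Zone 21S, central meridian -57°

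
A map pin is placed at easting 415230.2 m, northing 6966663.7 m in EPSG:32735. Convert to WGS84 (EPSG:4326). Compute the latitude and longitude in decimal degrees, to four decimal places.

Zone 35S: λ₀ = 27°, k₀ = 0.9996, false easting 500000 m, false northing 10000000 m.
Meridian distance M = (N − FN)/k₀ = -3034550.1 m.
Inverse transverse Mercator on WGS84 gives φ = -27.42080012°, λ = 26.14239980°.

lat -27.4208°, lon 26.1424°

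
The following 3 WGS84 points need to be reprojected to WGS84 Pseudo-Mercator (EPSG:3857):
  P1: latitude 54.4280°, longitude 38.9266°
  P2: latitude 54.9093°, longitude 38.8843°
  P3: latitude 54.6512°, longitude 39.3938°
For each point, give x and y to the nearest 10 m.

Web Mercator: x = R·λ, y = R·ln tan(π/4+φ/2), R = 6378137 m.
P1 (54.4280°, 38.9266°) → (4333289.290, 7251634.716) m.
P2 (54.9093°, 38.8843°) → (4328580.476, 7344282.953) m.
P3 (54.6512°, 39.3938°) → (4385297.756, 7294463.312) m.

P1: x 4333290 m, y 7251630 m; P2: x 4328580 m, y 7344280 m; P3: x 4385300 m, y 7294460 m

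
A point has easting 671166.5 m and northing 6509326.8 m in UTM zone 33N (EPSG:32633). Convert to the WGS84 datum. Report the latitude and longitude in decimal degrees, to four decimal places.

Zone 33N: λ₀ = 15°, k₀ = 0.9996, false easting 500000 m.
Meridian distance M = (N − FN)/k₀ = 6511931.6 m.
Inverse transverse Mercator on WGS84 gives φ = 58.69019996°, λ = 17.95340062°.

lat 58.6902°, lon 17.9534°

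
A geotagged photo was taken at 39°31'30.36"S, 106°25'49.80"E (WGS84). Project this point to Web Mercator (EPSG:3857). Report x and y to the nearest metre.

Web Mercator is spherical with R = a = 6378137 m.
x = R·λ = 6378137 × 1.857562650 = 11847789.065 m.
y = R·ln tan(π/4 + φ/2) = 6378137 × -0.752127024 = -4797169.200 m.

x 11847789 m, y -4797169 m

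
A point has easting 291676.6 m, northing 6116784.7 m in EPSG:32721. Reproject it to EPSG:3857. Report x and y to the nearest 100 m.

x -6599500 m, y -4173400 m

Unproject from UTM 21S (λ₀ = -57°) → φ = -35.07020010°, λ = -59.28470047°.
Web Mercator (R = 6378137 m): x = -6599542.669 m, y = -4173425.154 m.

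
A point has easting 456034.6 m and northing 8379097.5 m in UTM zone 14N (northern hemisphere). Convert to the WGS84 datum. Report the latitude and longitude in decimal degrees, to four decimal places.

lat 75.4921°, lon -100.5724°

Zone 14N: λ₀ = -99°, k₀ = 0.9996, false easting 500000 m.
Meridian distance M = (N − FN)/k₀ = 8382450.5 m.
Inverse transverse Mercator on WGS84 gives φ = 75.49209986°, λ = -100.57240129°.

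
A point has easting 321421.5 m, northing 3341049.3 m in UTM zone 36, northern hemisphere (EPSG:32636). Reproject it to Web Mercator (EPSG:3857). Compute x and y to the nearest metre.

x 3467057 m, y 3527713 m

Unproject from UTM 36N (λ₀ = 33°) → φ = 30.18780037°, λ = 31.14510039°.
Web Mercator (R = 6378137 m): x = 3467056.716 m, y = 3527712.743 m.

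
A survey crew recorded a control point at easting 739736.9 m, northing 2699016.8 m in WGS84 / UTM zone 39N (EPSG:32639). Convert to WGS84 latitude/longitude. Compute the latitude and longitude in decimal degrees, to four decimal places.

Zone 39N: λ₀ = 51°, k₀ = 0.9996, false easting 500000 m.
Meridian distance M = (N − FN)/k₀ = 2700096.8 m.
Inverse transverse Mercator on WGS84 gives φ = 24.38610009°, λ = 53.36370019°.

lat 24.3861°, lon 53.3637°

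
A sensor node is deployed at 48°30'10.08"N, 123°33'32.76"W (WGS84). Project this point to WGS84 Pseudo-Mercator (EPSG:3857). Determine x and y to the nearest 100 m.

x -13754500 m, y 6190900 m

Web Mercator is spherical with R = a = 6378137 m.
x = R·λ = 6378137 × -2.156513116 = -13754536.095 m.
y = R·ln tan(π/4 + φ/2) = 6378137 × 0.970646165 = 6190914.219 m.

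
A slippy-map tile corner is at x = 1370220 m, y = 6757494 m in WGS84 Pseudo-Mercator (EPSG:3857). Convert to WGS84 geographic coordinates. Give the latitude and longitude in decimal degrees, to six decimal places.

R = 6378137 m. λ = x/R = 12.30889569°.
φ = 2·arctan(exp(y/R)) − 90° = 2·arctan(2.88486) − 90° = 51.76360194°.

lat 51.763602°, lon 12.308896°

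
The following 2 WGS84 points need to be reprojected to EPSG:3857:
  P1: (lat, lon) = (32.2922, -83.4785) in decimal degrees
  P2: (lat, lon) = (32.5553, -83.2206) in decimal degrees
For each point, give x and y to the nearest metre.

P1: x -9292784 m, y 3801728 m; P2: x -9264075 m, y 3836425 m

Web Mercator: x = R·λ, y = R·ln tan(π/4+φ/2), R = 6378137 m.
P1 (32.2922°, -83.4785°) → (-9292784.112, 3801727.830) m.
P2 (32.5553°, -83.2206°) → (-9264074.816, 3836425.147) m.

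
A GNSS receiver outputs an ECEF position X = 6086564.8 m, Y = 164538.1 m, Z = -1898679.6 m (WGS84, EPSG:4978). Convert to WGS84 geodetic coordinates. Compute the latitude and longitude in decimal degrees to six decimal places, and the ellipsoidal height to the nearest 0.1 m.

lat -17.428800°, lon 1.548500°, h 1723.3 m

λ = atan2(Y, X) = 1.54849962°; p = √(X²+Y²) = 6088788.4 m.
Bowring's method on WGS84 (a = 6378137 m, b = 6356752.314 m) gives φ = -17.42879994°, h = 1723.284 m.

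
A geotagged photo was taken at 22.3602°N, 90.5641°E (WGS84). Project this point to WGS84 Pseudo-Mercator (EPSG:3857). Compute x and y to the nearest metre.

Web Mercator is spherical with R = a = 6378137 m.
x = R·λ = 6378137 × 1.580641729 = 10081549.496 m.
y = R·ln tan(π/4 + φ/2) = 6378137 × 0.400560045 = 2554826.846 m.

x 10081549 m, y 2554827 m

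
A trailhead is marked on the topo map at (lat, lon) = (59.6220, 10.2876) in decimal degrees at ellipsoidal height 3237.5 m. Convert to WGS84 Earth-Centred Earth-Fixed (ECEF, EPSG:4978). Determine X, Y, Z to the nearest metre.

X 3183134 m, Y 577762 m, Z 5482094 m

WGS84: a = 6378137 m, e² = 0.006694380; N(φ) = a/√(1−e²sin²φ) = 6394085.813 m.
X = (N+h)·cosφ·cosλ = 3183133.595 m; Y = (N+h)·cosφ·sinλ = 577761.795 m; Z = (N(1−e²)+h)·sinφ = 5482093.687 m.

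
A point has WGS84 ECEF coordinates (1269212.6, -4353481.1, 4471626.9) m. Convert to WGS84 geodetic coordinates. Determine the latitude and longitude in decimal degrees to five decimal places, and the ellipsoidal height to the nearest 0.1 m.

lat 44.79100°, lon -73.74650°, h 1038.7 m

λ = atan2(Y, X) = -73.74649952°; p = √(X²+Y²) = 4534721.4 m.
Bowring's method on WGS84 (a = 6378137 m, b = 6356752.314 m) gives φ = 44.79099953°, h = 1038.701 m.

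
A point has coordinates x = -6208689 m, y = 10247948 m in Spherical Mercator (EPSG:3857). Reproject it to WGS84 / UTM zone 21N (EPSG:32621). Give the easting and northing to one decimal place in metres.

E 552766.5 m, N 7467619.2 m

Web Mercator inverse (R = 6378137 m) → φ = 67.32040023°, λ = -55.77360223°.
UTM 21N forward: E = 552766.506 m, N = 7467619.234 m.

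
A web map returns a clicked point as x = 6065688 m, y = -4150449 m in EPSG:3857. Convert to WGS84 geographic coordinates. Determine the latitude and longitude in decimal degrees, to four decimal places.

R = 6378137 m. λ = x/R = 54.48900239°.
φ = 2·arctan(exp(y/R)) − 90° = 2·arctan(0.52166) − 90° = -34.90109898°.

lat -34.9011°, lon 54.4890°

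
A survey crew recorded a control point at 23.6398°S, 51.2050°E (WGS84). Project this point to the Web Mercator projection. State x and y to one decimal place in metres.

Web Mercator is spherical with R = a = 6378137 m.
x = R·λ = 6378137 × 0.893695843 = 5700114.526 m.
y = R·ln tan(π/4 + φ/2) = 6378137 × -0.424822671 = -2709577.196 m.

x 5700114.5 m, y -2709577.2 m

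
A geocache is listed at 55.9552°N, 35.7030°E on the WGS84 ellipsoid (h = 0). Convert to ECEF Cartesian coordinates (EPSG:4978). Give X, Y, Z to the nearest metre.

WGS84: a = 6378137 m, e² = 0.006694380; N(φ) = a/√(1−e²sin²φ) = 6392845.365 m.
X = (N+h)·cosφ·cosλ = 2906318.670 m; Y = (N+h)·cosφ·sinλ = 2088632.580 m; Z = (N(1−e²)+h)·sinφ = 5261651.312 m.

X 2906319 m, Y 2088633 m, Z 5261651 m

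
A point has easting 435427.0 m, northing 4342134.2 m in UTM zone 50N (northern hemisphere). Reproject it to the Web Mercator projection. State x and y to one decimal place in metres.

Unproject from UTM 50N (λ₀ = 117°) → φ = 39.22609977°, λ = 116.25189988°.
Web Mercator (R = 6378137 m): x = 12941102.299 m, y = 4754110.366 m.

x 12941102.3 m, y 4754110.4 m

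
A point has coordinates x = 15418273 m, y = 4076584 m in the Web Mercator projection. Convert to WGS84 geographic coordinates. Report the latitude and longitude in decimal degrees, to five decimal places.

R = 6378137 m. λ = x/R = 138.50470291°.
φ = 2·arctan(exp(y/R)) − 90° = 2·arctan(1.89487) − 90° = 34.35510350°.

lat 34.35510°, lon 138.50470°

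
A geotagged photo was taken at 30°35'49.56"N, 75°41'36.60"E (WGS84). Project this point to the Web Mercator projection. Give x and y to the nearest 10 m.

x 8426160 m, y 3580530 m

Web Mercator is spherical with R = a = 6378137 m.
x = R·λ = 6378137 × 1.321100797 = 8426161.876 m.
y = R·ln tan(π/4 + φ/2) = 6378137 × 0.561376262 = 3580534.710 m.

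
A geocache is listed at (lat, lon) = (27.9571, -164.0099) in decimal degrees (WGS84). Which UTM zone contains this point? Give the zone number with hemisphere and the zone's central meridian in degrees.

Zone 3N, central meridian -165°

UTM zone = ⌊(λ + 180)/6⌋ + 1; -164.0099° ∈ [-168°, -162°) → zone 3.
Hemisphere: N (φ ≥ 0).
Central meridian λ₀ = 6×3 − 183 = -165°.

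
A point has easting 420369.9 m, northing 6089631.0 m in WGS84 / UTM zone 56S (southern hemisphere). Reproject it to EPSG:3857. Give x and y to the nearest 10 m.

x 16934340 m, y -4209280 m

Unproject from UTM 56S (λ₀ = 153°) → φ = -35.33339978°, λ = 152.12379974°.
Web Mercator (R = 6378137 m): x = 16934343.925 m, y = -4209281.653 m.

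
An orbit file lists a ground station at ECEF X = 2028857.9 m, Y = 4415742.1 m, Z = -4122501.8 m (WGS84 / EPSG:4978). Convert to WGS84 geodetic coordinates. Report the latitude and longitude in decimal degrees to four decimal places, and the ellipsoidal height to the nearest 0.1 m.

λ = atan2(Y, X) = 65.32310017°; p = √(X²+Y²) = 4859531.1 m.
Bowring's method on WGS84 (a = 6378137 m, b = 6356752.314 m) gives φ = -40.49890006°, h = 3441.137 m.

lat -40.4989°, lon 65.3231°, h 3441.1 m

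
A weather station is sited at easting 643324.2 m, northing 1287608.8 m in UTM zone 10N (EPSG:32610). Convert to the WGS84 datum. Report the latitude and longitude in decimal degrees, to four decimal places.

lat 11.6448°, lon -121.6852°

Zone 10N: λ₀ = -123°, k₀ = 0.9996, false easting 500000 m.
Meridian distance M = (N − FN)/k₀ = 1288124.0 m.
Inverse transverse Mercator on WGS84 gives φ = 11.64480020°, λ = -121.68520021°.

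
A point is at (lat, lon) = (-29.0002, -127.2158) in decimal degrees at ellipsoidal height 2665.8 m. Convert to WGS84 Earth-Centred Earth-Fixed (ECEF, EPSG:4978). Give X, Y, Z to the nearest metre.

X -3378009 m, Y -4447815 m, Z -3075213 m

WGS84: a = 6378137 m, e² = 0.006694380; N(φ) = a/√(1−e²sin²φ) = 6383160.831 m.
X = (N+h)·cosφ·cosλ = -3378008.861 m; Y = (N+h)·cosφ·sinλ = -4447814.892 m; Z = (N(1−e²)+h)·sinφ = -3075213.002 m.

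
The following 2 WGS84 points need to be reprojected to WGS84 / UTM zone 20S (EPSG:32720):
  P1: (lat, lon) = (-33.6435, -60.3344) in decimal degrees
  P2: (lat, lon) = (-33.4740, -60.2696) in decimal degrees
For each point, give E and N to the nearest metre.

P1: E 747221 m, N 6274183 m; P2: E 753728 m, N 6292827 m

UTM zone 20S: λ₀ = -63°, k₀ = 0.9996.
P1 (-33.6435°, -60.3344°) → (747220.653, 6274183.434) m.
P2 (-33.4740°, -60.2696°) → (753727.917, 6292827.322) m.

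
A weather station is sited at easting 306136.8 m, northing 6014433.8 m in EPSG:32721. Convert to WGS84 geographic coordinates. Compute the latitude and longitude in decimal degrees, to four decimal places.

Zone 21S: λ₀ = -57°, k₀ = 0.9996, false easting 500000 m, false northing 10000000 m.
Meridian distance M = (N − FN)/k₀ = -3987161.1 m.
Inverse transverse Mercator on WGS84 gives φ = -35.99530039°, λ = -59.15070025°.

lat -35.9953°, lon -59.1507°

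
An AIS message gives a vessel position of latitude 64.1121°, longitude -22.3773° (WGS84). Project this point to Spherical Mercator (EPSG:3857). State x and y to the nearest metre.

x -2491030 m, y 9378288 m

Web Mercator is spherical with R = a = 6378137 m.
x = R·λ = 6378137 × -0.390557563 = -2491029.641 m.
y = R·ln tan(π/4 + φ/2) = 6378137 × 1.470380456 = 9378287.993 m.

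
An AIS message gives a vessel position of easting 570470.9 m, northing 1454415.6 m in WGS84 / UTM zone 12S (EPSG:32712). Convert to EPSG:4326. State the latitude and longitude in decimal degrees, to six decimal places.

Zone 12S: λ₀ = -111°, k₀ = 0.9996, false easting 500000 m, false northing 10000000 m.
Meridian distance M = (N − FN)/k₀ = -8549004.0 m.
Inverse transverse Mercator on WGS84 gives φ = -76.97430021°, λ = -108.19809939°.

lat -76.974300°, lon -108.198099°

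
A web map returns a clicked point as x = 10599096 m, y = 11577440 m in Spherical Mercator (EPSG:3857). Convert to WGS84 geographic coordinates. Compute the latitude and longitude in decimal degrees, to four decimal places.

lat 71.5057°, lon 95.2133°

R = 6378137 m. λ = x/R = 95.21329935°.
φ = 2·arctan(exp(y/R)) − 90° = 2·arctan(6.14216) − 90° = 71.50569986°.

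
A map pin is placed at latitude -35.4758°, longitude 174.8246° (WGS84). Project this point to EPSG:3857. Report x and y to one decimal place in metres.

Web Mercator is spherical with R = a = 6378137 m.
x = R·λ = 6378137 × 3.051264883 = 19461385.4501 m.
y = R·ln tan(π/4 + φ/2) = 6378137 × -0.663003935 = -4228729.932 m.

x 19461385.5 m, y -4228729.9 m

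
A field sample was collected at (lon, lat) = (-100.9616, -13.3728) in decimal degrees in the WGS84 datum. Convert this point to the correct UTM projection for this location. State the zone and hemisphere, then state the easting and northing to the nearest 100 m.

Zone 14S: E 287600 m, N 8520800 m

Longitude -100.9616° lies in the 6° band [-102°, -96°), giving zone 14; latitude is south of the equator, so 14S.
Zone 14 central meridian λ₀ = 6×14 − 183 = -99°; Δλ = -1.9616°.
Transverse Mercator on WGS84 with k₀ = 0.9996 gives E = 287566.095 m, N = 8520795.825 m.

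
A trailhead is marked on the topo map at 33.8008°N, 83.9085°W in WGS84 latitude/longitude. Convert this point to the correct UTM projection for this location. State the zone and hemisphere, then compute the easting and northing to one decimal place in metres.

Zone 17N: E 230736.6 m, N 3743873.4 m

Longitude -83.9085° lies in the 6° band [-84°, -78°), giving zone 17; latitude is north of the equator, so 17N.
Zone 17 central meridian λ₀ = 6×17 − 183 = -81°; Δλ = -2.9085°.
Transverse Mercator on WGS84 with k₀ = 0.9996 gives E = 230736.584 m, N = 3743873.366 m.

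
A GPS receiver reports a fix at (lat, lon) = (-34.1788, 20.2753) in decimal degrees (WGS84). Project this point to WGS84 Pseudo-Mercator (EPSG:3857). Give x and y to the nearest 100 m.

Web Mercator is spherical with R = a = 6378137 m.
x = R·λ = 6378137 × 0.353870742 = 2257036.072 m.
y = R·ln tan(π/4 + φ/2) = 6378137 × -0.635426276 = -4052835.840 m.

x 2257000 m, y -4052800 m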